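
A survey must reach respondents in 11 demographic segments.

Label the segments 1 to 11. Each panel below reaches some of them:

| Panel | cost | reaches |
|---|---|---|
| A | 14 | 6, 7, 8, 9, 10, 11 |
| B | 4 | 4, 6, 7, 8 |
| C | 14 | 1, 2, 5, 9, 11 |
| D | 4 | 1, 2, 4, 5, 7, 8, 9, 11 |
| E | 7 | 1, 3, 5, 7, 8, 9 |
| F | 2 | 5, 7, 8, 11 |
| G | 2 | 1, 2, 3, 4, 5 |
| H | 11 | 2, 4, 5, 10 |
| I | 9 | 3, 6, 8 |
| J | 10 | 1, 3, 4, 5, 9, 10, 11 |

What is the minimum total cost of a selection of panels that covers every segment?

A, G together cover every segment (A ∪ G = {1, 2, 3, 4, 5, 6, 7, 8, 9, 10, 11}); total cost 14 + 2 = 16.
The greedy pick G, F, B, D, J costs 22; no covering selection beats 16.

16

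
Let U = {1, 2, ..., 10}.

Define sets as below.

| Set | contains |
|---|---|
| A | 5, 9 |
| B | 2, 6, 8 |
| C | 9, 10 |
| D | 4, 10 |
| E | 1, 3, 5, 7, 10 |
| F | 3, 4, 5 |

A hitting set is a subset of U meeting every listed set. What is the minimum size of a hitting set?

3

H = {2, 5, 10} meets every set (each contains at least one member of H), and |H| = 3.
The sets B, C, F are pairwise disjoint, so any hitting set needs a separate point for each — at least 3. Hence 3 is optimal.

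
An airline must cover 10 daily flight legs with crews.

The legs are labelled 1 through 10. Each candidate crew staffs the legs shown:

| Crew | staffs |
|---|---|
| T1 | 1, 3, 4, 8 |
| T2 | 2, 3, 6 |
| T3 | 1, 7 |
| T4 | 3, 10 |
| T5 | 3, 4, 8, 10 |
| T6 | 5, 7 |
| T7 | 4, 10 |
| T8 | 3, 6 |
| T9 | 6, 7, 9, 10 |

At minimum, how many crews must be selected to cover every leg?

4

T1 and T2 and T6 and T9 together: T1 ∪ T2 ∪ T6 ∪ T9 = {1, 2, 3, 4, 5, 6, 7, 8, 9, 10} — every leg is covered.
Only T2 contains 2, so T2 is forced; the remaining 7 legs need at least 3 more crews (each remaining crew adds at most 3) — so at least 4 crews are needed, and 4 is optimal.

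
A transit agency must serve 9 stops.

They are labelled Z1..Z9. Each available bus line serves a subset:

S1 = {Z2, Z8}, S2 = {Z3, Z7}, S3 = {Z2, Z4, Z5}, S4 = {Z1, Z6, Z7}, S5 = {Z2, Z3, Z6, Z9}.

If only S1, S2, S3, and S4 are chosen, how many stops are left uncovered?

Union of S1, S2, S3, S4 = {Z1, Z2, Z3, Z4, Z5, Z6, Z7, Z8}.
Not covered: Z9 — 1 stop.

1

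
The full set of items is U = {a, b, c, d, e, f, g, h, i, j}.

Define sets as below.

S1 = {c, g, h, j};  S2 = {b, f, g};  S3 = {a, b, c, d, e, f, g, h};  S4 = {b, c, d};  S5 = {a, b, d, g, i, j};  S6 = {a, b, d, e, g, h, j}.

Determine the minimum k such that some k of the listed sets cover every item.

S3 and S5 together: S3 ∪ S5 = {a, b, c, d, e, f, g, h, i, j} — every item is covered.
No single set has all 10 items (the largest, S3, has 8), so 2 is optimal.

2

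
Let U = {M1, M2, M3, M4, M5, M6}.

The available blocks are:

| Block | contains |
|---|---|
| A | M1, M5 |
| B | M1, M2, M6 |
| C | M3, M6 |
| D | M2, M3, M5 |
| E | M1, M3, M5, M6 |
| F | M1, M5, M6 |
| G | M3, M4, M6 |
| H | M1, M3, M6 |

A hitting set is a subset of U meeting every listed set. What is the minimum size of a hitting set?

2

T = {M1, M3} meets every block (each contains at least one member of T), and |T| = 2.
The blocks A, G are pairwise disjoint, so any hitting set needs a separate point for each — at least 2. Hence 2 is optimal.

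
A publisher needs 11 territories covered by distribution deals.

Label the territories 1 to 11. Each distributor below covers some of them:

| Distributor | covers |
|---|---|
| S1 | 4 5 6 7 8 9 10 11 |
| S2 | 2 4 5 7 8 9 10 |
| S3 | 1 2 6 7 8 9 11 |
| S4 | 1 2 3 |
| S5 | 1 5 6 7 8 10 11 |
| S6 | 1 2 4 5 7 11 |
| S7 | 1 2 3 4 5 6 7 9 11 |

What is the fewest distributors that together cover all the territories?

2

Take {S5, S7}. Their union is {1, 2, 3, 4, 5, 6, 7, 8, 9, 10, 11}, which is all 11 territories.
No single distributor has all 11 territories (the largest, S7, has 9), so 2 is optimal.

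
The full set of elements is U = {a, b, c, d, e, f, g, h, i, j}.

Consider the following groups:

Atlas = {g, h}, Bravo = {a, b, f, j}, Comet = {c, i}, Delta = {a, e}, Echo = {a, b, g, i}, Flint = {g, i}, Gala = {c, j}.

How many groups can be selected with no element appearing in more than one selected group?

Atlas, Comet, Delta are pairwise disjoint (Atlas={g,h}; Comet={c,i}; Delta={a,e}).
Every remaining group overlaps one of these, and no 4 of the listed groups are pairwise disjoint, so 3 is the maximum.

3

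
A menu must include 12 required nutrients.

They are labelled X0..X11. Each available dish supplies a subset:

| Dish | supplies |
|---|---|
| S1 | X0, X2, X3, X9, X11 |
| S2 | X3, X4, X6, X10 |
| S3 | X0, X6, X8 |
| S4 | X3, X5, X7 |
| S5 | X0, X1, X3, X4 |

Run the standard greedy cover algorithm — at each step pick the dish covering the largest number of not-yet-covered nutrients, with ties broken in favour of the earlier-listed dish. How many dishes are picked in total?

Greedy: pick S1 (covers 5 new) → pick S2 (covers 3 new) → pick S4 (covers 2 new) → pick S3 (covers 1 new) → pick S5 (covers 1 new). Total picks: 5.

5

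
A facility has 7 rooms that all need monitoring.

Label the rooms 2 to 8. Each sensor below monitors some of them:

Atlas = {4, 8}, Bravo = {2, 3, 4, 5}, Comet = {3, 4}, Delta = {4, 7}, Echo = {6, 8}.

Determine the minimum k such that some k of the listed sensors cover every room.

Take {Bravo, Delta, Echo}. Their union is {2, 3, 4, 5, 6, 7, 8}, which is all 7 rooms.
Only Bravo contains 2, so Bravo is forced; the remaining 3 rooms need at least 2 more sensors (each remaining sensor adds at most 2) — so at least 3 sensors are needed, and 3 is optimal.

3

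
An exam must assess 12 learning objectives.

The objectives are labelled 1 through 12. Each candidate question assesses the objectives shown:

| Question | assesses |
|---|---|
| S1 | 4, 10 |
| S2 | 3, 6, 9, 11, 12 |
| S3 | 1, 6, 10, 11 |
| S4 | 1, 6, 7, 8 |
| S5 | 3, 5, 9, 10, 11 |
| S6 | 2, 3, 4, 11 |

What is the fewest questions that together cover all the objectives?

S2 and S4 and S5 and S6 together: S2 ∪ S4 ∪ S5 ∪ S6 = {1, 2, 3, 4, 5, 6, 7, 8, 9, 10, 11, 12} — every objective is covered.
Only S2 contains 12, so S2 is forced; the remaining 7 objectives need at least 3 more questions (each remaining question adds at most 3) — so at least 4 questions are needed, and 4 is optimal.

4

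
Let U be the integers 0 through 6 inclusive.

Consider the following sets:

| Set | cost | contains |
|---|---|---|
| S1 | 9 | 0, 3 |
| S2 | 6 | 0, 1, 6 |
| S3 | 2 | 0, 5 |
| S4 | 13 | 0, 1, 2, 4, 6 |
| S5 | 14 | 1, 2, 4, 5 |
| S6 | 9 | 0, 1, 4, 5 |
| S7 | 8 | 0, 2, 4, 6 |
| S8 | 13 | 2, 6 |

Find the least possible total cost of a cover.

24

S1, S3, S4 together cover every item (S1 ∪ S3 ∪ S4 = {0, 1, 2, 3, 4, 5, 6}); total cost 9 + 2 + 13 = 24.
The greedy pick S3, S7, S2, S1 costs 25; no covering selection beats 24.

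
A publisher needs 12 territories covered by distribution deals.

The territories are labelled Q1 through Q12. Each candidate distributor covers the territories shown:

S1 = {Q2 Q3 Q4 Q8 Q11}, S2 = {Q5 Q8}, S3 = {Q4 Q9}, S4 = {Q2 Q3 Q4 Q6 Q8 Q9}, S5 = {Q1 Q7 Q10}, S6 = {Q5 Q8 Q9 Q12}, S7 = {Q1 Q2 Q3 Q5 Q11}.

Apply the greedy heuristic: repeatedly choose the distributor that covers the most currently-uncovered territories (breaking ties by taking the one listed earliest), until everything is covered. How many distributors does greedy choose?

Greedy: pick S4 (covers 6 new) → pick S5 (covers 3 new) → pick S6 (covers 2 new) → pick S1 (covers 1 new). Total picks: 4.

4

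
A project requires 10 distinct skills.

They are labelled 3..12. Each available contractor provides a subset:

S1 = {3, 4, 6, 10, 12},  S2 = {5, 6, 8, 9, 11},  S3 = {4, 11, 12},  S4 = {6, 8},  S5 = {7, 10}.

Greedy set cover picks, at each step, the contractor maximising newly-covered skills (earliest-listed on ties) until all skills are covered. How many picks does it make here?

3

Greedy: pick S1 (covers 5 new) → pick S2 (covers 4 new) → pick S5 (covers 1 new). Total picks: 3.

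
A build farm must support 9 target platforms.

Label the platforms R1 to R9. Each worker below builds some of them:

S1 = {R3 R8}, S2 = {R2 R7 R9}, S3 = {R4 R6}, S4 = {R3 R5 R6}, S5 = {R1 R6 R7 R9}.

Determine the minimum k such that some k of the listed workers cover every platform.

5

S1 and S2 and S3 and S4 and S5 together: S1 ∪ S2 ∪ S3 ∪ S4 ∪ S5 = {R1, R2, R3, R4, R5, R6, R7, R8, R9} — every platform is covered.
No 4 of the 5 workers cover everything (all 5 combinations miss at least one platform), so 5 is optimal.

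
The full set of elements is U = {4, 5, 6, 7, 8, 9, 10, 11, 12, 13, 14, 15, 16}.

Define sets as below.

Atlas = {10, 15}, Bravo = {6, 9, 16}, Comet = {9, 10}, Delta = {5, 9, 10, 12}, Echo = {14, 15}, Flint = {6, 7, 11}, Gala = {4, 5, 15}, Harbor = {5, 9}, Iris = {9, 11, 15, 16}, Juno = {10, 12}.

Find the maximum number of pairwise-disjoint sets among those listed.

Echo, Flint, Harbor, Juno are pairwise disjoint (Echo={14,15}; Flint={6,7,11}; Harbor={5,9}; Juno={10,12}).
Every remaining set overlaps one of these, and no 5 of the listed sets are pairwise disjoint, so 4 is the maximum.

4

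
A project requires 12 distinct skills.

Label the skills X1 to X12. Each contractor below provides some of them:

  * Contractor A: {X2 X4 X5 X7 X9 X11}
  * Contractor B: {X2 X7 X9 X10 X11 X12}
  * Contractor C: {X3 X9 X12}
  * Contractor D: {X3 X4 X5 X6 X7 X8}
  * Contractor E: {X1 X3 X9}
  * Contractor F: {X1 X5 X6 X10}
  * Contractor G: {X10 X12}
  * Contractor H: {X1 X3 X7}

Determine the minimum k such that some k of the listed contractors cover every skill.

3

B and D and H together: B ∪ D ∪ H = {X1, X2, X3, X4, X5, X6, X7, X8, X9, X10, X11, X12} — every skill is covered.
Only D contains X8, so D is forced; the remaining 6 skills need at least 2 more contractors (each remaining contractor adds at most 5) — so at least 3 contractors are needed, and 3 is optimal.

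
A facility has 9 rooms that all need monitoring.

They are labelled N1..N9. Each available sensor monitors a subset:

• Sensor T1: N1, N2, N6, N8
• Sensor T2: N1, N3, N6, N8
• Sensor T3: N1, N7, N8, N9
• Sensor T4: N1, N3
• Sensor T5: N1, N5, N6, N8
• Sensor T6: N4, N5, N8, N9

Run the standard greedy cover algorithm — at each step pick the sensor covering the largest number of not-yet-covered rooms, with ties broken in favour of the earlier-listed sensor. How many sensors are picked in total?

4

Greedy: pick T1 (covers 4 new) → pick T6 (covers 3 new) → pick T2 (covers 1 new) → pick T3 (covers 1 new). Total picks: 4.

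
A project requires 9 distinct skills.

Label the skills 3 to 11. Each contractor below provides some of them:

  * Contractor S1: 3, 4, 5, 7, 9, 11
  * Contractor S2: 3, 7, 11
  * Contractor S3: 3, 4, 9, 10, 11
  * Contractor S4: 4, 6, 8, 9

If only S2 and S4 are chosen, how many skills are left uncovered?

2

Union of S2, S4 = {3, 4, 6, 7, 8, 9, 11}.
Not covered: 5, 10 — 2 skills.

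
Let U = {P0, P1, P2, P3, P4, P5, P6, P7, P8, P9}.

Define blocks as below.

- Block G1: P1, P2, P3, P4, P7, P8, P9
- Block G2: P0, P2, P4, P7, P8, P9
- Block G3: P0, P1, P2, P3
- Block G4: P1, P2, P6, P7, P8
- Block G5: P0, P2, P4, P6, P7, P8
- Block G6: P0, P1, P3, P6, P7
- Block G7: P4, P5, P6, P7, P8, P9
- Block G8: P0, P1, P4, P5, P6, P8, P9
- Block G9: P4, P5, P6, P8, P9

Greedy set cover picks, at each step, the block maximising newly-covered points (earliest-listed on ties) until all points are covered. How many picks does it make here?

Greedy: pick G1 (covers 7 new) → pick G8 (covers 3 new). Total picks: 2.

2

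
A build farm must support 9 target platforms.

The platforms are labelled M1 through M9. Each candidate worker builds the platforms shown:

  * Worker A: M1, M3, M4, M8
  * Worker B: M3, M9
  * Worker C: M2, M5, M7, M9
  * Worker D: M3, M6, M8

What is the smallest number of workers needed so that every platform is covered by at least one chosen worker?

Take {A, C, D}. Their union is {M1, M2, M3, M4, M5, M6, M7, M8, M9}, which is all 9 platforms.
Each worker has at most 4 platforms, and 2·4 = 8 < 9 — so at least 3 workers are needed, and 3 is optimal.

3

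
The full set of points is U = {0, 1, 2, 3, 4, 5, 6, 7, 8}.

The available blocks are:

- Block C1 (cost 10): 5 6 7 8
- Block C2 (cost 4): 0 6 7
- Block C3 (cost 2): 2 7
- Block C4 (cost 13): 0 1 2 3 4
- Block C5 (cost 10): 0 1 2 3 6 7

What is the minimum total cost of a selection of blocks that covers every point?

C1, C4 together cover every point (C1 ∪ C4 = {0, 1, 2, 3, 4, 5, 6, 7, 8}); total cost 10 + 13 = 23.
The greedy pick C3, C2, C4, C1 costs 29; no covering selection beats 23.

23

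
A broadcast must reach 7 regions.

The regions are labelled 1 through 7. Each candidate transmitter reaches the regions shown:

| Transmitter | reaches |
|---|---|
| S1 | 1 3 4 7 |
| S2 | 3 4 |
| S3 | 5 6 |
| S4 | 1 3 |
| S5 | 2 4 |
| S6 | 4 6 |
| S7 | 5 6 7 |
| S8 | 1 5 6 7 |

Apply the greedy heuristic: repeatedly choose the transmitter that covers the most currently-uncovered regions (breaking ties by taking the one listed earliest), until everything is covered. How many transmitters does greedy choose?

3

Greedy: pick S1 (covers 4 new) → pick S3 (covers 2 new) → pick S5 (covers 1 new). Total picks: 3.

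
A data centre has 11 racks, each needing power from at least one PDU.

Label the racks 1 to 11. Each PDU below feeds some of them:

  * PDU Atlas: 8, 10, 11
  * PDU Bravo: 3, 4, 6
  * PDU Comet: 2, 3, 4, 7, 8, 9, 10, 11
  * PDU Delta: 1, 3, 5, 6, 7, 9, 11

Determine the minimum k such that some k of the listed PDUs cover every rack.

2

Take {Comet, Delta}. Their union is {1, 2, 3, 4, 5, 6, 7, 8, 9, 10, 11}, which is all 11 racks.
No single PDU has all 11 racks (the largest, Comet, has 8), so 2 is optimal.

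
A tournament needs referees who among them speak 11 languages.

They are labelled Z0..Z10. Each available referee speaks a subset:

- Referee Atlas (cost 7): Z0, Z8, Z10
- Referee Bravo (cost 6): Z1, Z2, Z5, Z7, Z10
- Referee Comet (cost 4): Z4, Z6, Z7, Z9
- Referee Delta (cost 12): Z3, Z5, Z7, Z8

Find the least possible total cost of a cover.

29

Atlas, Bravo, Comet, Delta together cover every language (Atlas ∪ Bravo ∪ Comet ∪ Delta = {Z0, Z1, Z2, Z3, Z4, Z5, Z6, Z7, Z8, Z9, Z10}); total cost 7 + 6 + 4 + 12 = 29.
No covering selection has total cost below 29.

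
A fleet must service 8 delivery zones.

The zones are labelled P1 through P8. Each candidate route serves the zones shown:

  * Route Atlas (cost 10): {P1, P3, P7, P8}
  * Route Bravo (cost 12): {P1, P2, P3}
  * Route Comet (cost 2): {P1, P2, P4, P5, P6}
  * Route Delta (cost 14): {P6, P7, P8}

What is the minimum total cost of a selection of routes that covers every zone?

Atlas, Comet together cover every zone (Atlas ∪ Comet = {P1, P2, P3, P4, P5, P6, P7, P8}); total cost 10 + 2 = 12.
No covering selection has total cost below 12.

12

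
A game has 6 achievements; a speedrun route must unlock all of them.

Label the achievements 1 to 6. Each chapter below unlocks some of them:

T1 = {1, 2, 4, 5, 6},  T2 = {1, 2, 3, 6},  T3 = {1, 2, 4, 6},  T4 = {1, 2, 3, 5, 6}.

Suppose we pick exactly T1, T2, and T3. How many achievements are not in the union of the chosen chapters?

0

Union of T1, T2, T3 = {1, 2, 3, 4, 5, 6} — that's every achievement, so 0 are uncovered.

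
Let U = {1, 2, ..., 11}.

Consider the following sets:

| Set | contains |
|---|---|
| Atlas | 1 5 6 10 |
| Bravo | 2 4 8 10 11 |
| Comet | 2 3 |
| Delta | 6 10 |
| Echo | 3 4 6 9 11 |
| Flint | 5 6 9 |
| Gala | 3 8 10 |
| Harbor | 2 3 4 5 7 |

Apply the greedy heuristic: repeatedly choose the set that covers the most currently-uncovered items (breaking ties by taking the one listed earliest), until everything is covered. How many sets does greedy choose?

Greedy: pick Bravo (covers 5 new) → pick Atlas (covers 3 new) → pick Echo (covers 2 new) → pick Harbor (covers 1 new). Total picks: 4.

4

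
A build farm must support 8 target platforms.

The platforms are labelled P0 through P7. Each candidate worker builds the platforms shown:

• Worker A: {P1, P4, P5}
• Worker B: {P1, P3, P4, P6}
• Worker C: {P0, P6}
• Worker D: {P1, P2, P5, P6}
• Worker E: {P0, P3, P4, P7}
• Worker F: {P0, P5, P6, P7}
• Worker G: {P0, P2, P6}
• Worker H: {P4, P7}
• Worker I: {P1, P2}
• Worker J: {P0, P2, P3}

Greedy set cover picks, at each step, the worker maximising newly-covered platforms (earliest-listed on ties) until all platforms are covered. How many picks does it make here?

Greedy: pick B (covers 4 new) → pick F (covers 3 new) → pick D (covers 1 new). Total picks: 3.
(The true minimum cover uses only 2 workers, so greedy is not optimal here.)

3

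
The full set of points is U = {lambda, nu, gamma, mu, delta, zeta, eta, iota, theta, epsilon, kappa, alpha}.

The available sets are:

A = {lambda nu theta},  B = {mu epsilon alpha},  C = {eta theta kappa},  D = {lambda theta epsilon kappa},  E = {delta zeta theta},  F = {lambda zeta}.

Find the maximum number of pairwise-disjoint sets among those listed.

3

B, C, F are pairwise disjoint (B={mu,epsilon,alpha}; C={eta,theta,kappa}; F={lambda,zeta}).
Every remaining set overlaps one of these, and no 4 of the listed sets are pairwise disjoint, so 3 is the maximum.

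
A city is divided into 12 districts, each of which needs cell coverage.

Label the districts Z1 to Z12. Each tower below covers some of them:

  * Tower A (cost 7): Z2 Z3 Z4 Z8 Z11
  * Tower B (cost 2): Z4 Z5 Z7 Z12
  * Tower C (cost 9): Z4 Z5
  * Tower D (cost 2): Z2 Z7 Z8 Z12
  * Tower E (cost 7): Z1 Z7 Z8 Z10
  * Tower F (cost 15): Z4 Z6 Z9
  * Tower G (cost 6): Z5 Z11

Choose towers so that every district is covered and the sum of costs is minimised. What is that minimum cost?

31

A, B, E, F together cover every district (A ∪ B ∪ E ∪ F = {Z1, Z2, Z3, Z4, Z5, Z6, Z7, Z8, Z9, Z10, Z11, Z12}); total cost 7 + 2 + 7 + 15 = 31.
The greedy pick B, D, A, E, F costs 33; no covering selection beats 31.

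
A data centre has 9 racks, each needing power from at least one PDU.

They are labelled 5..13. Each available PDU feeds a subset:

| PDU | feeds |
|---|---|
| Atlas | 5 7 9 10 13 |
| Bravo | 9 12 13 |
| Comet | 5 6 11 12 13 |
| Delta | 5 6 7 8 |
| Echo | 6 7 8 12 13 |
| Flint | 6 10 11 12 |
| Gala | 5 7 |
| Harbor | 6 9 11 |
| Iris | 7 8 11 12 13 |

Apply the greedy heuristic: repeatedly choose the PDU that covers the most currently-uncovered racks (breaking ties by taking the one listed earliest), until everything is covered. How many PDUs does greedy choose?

3

Greedy: pick Atlas (covers 5 new) → pick Comet (covers 3 new) → pick Delta (covers 1 new). Total picks: 3.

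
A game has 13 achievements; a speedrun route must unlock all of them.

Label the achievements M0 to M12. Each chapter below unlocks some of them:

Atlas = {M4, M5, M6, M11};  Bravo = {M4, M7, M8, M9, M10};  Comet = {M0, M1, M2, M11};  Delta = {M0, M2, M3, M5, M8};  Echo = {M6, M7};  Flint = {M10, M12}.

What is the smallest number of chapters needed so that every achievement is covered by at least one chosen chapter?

Take {Bravo, Comet, Delta, Echo, Flint}. Their union is {M0, M1, M2, M3, M4, M5, M6, M7, M8, M9, M10, M11, M12}, which is all 13 achievements.
No 4 of the 6 chapters cover everything (all 15 combinations miss at least one achievement), so 5 is optimal.

5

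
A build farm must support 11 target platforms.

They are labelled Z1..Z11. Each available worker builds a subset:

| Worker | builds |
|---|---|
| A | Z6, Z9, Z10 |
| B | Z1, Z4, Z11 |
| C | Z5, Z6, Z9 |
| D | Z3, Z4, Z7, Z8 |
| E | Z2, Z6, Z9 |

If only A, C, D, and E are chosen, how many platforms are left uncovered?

2

Union of A, C, D, E = {Z2, Z3, Z4, Z5, Z6, Z7, Z8, Z9, Z10}.
Not covered: Z1, Z11 — 2 platforms.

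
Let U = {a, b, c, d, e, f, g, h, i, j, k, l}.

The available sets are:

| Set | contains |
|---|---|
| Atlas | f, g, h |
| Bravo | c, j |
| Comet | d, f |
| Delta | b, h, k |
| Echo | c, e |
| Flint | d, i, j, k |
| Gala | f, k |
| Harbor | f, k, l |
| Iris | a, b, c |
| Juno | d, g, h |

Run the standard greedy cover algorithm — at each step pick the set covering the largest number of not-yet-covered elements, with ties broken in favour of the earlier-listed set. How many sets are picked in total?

5

Greedy: pick Flint (covers 4 new) → pick Atlas (covers 3 new) → pick Iris (covers 3 new) → pick Echo (covers 1 new) → pick Harbor (covers 1 new). Total picks: 5.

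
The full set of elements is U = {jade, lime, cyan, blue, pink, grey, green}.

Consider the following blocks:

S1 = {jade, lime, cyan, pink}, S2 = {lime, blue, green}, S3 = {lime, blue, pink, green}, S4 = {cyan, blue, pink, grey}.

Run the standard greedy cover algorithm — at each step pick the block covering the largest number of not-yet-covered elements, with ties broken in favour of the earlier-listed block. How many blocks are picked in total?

Greedy: pick S1 (covers 4 new) → pick S2 (covers 2 new) → pick S4 (covers 1 new). Total picks: 3.

3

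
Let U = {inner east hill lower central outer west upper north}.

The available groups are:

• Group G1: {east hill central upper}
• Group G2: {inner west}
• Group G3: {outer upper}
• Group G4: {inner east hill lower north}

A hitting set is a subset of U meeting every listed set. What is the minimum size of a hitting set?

2

The 2 points {inner, upper} hit every group.
The groups G2, G3 are pairwise disjoint, so any hitting set needs a separate point for each — at least 2. Hence 2 is optimal.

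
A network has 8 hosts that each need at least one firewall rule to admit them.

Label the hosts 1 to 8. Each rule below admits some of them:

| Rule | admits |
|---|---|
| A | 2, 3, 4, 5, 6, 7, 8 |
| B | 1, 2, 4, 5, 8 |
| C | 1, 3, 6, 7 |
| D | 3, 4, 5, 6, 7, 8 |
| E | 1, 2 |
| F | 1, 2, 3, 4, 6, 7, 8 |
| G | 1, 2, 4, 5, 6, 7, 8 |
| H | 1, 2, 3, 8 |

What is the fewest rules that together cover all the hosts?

2

D and H together: D ∪ H = {1, 2, 3, 4, 5, 6, 7, 8} — every host is covered.
No single rule has all 8 hosts (the largest, A, has 7), so 2 is optimal.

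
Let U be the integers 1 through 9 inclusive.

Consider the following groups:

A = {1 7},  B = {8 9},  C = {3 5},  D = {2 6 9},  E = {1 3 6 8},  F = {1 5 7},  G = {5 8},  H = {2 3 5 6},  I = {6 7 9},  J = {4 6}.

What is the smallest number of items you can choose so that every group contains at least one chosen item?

4

The 4 items {5, 6, 7, 8} hit every group.
The groups A, B, C, J are pairwise disjoint, so any hitting set needs a separate item for each — at least 4. Hence 4 is optimal.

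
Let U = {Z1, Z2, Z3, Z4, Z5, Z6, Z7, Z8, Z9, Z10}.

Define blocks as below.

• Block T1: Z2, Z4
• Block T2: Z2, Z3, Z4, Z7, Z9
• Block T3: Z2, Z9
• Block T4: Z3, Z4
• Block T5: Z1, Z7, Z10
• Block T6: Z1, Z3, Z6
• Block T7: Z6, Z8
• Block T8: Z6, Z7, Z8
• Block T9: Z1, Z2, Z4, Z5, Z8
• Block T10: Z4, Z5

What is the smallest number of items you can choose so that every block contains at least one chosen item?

The 4 items {Z1, Z2, Z4, Z8} hit every block.
The blocks T3, T5, T7, T10 are pairwise disjoint, so any hitting set needs a separate item for each — at least 4. Hence 4 is optimal.

4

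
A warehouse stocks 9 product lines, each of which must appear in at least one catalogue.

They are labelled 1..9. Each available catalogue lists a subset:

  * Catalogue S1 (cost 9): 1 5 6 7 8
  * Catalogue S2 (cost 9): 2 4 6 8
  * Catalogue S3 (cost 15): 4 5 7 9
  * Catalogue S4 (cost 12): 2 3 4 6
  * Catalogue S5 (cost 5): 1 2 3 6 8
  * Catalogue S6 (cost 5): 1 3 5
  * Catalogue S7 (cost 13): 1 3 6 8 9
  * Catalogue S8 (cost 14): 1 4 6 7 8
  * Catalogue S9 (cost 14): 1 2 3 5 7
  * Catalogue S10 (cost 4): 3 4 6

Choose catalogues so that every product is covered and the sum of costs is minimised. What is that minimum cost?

S3, S5 together cover every product (S3 ∪ S5 = {1, 2, 3, 4, 5, 6, 7, 8, 9}); total cost 15 + 5 = 20.
No covering selection has total cost below 20.

20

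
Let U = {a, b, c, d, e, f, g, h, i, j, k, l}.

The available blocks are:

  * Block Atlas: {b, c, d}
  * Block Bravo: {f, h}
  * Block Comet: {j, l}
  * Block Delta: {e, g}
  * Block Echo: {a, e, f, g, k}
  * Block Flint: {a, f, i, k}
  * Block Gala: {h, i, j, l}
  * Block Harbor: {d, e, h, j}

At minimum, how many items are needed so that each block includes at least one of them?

4

The 4 items {b, e, f, l} hit every block.
The blocks Atlas, Comet, Delta, Flint are pairwise disjoint, so any hitting set needs a separate item for each — at least 4. Hence 4 is optimal.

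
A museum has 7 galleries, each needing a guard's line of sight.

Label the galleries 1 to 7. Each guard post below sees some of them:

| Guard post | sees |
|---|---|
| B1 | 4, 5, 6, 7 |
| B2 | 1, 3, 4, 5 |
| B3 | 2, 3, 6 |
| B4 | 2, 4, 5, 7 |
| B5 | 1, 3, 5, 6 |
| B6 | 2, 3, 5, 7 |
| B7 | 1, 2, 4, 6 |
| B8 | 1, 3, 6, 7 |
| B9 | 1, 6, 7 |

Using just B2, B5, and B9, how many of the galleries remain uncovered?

1

Union of B2, B5, B9 = {1, 3, 4, 5, 6, 7}.
Not covered: 2 — 1 gallery.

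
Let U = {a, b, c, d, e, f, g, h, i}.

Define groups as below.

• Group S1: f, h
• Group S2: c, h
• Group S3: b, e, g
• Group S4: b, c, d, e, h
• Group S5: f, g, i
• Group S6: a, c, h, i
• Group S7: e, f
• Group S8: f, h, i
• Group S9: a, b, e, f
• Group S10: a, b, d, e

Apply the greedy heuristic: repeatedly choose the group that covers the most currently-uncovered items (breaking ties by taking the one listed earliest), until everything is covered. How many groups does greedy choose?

3

Greedy: pick S4 (covers 5 new) → pick S5 (covers 3 new) → pick S6 (covers 1 new). Total picks: 3.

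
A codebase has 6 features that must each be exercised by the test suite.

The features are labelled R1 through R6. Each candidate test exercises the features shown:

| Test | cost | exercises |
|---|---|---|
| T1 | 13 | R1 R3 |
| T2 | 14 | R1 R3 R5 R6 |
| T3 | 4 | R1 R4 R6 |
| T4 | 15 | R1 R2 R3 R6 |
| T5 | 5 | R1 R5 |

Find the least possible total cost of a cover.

T3, T4, T5 together cover every feature (T3 ∪ T4 ∪ T5 = {R1, R2, R3, R4, R5, R6}); total cost 4 + 15 + 5 = 24.
No covering selection has total cost below 24.

24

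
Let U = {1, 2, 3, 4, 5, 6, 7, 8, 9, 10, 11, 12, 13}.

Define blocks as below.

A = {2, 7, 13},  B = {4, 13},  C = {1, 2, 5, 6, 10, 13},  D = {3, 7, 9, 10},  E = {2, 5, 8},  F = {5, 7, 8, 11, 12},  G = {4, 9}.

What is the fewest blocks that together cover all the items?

C and D and F and G together: C ∪ D ∪ F ∪ G = {1, 2, 3, 4, 5, 6, 7, 8, 9, 10, 11, 12, 13} — every item is covered.
No 3 of the 7 blocks cover everything (all 35 combinations miss at least one item), so 4 is optimal.

4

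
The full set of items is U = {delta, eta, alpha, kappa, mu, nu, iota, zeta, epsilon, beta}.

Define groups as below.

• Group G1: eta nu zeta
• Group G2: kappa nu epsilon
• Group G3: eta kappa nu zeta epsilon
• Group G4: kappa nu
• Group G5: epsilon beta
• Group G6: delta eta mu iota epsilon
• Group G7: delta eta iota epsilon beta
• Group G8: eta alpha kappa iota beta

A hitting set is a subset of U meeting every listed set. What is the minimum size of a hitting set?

3

H = {nu, epsilon, beta} meets every group (each contains at least one member of H), and |H| = 3.
No choice of 2 items meets every group, so 3 is the minimum.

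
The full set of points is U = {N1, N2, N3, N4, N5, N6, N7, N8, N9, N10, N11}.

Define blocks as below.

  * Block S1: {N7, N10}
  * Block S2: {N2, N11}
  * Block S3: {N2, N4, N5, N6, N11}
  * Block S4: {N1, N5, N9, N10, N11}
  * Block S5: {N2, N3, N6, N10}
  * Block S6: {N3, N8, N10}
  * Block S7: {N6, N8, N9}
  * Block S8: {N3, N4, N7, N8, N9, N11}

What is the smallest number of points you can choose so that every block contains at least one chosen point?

3

H = {N8, N10, N11} meets every block (each contains at least one member of H), and |H| = 3.
The blocks S1, S2, S7 are pairwise disjoint, so any hitting set needs a separate point for each — at least 3. Hence 3 is optimal.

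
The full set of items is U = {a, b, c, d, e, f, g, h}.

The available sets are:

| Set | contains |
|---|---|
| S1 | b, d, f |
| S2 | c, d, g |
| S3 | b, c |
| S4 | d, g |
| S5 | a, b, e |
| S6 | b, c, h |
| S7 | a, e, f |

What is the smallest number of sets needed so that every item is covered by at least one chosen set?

3

S2 and S6 and S7 together: S2 ∪ S6 ∪ S7 = {a, b, c, d, e, f, g, h} — every item is covered.
Each set has at most 3 items, and 2·3 = 6 < 8 — so at least 3 sets are needed, and 3 is optimal.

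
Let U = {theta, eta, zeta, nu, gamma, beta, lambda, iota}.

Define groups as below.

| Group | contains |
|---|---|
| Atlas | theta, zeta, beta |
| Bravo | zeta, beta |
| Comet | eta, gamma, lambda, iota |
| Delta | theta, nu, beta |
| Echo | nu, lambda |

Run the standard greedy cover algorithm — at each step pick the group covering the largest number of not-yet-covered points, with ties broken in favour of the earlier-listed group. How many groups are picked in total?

3

Greedy: pick Comet (covers 4 new) → pick Atlas (covers 3 new) → pick Delta (covers 1 new). Total picks: 3.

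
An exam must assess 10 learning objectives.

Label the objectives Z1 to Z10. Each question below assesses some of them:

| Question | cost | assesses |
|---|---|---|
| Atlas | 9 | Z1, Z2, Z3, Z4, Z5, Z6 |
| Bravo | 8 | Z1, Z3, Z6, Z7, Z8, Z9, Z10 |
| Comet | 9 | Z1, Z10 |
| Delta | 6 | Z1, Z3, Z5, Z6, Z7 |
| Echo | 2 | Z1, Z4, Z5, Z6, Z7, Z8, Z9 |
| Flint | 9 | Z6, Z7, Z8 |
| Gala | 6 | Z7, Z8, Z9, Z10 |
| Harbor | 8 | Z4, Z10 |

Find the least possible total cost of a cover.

Atlas, Gala together cover every objective (Atlas ∪ Gala = {Z1, Z2, Z3, Z4, Z5, Z6, Z7, Z8, Z9, Z10}); total cost 9 + 6 = 15.
The greedy pick Echo, Bravo, Atlas costs 19; no covering selection beats 15.

15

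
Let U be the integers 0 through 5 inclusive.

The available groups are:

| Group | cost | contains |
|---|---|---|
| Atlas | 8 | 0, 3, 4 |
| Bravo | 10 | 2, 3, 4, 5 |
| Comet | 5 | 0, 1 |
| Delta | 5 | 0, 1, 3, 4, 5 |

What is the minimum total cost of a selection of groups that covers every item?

15

Bravo, Comet together cover every item (Bravo ∪ Comet = {0, 1, 2, 3, 4, 5}); total cost 10 + 5 = 15.
No covering selection has total cost below 15.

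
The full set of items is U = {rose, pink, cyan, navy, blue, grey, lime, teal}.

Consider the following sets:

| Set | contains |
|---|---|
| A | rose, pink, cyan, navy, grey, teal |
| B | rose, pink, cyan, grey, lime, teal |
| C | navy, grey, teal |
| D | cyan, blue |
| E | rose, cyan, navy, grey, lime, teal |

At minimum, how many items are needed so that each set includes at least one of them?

2

The 2 items {cyan, teal} hit every set.
The sets C, D are pairwise disjoint, so any hitting set needs a separate item for each — at least 2. Hence 2 is optimal.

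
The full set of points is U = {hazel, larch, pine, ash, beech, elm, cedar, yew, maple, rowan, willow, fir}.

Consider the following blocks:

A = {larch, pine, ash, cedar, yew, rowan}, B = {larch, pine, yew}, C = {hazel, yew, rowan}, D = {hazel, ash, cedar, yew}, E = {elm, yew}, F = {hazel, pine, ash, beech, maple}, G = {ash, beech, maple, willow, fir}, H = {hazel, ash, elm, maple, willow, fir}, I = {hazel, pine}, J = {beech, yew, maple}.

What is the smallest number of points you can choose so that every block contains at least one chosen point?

3

T = {hazel, yew, maple} meets every block (each contains at least one member of T), and |T| = 3.
The blocks E, G, I are pairwise disjoint, so any hitting set needs a separate point for each — at least 3. Hence 3 is optimal.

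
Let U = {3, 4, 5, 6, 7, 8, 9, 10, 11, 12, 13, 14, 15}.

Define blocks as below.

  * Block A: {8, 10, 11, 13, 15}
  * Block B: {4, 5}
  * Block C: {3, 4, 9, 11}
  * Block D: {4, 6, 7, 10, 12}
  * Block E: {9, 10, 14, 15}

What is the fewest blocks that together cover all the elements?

A, B, C, D, and E cover everything between them: the union {3, 4, 5, 6, 7, 8, 9, 10, 11, 12, 13, 14, 15} is all of U.
No 4 of the 5 blocks cover everything (all 5 combinations miss at least one element), so 5 is optimal.

5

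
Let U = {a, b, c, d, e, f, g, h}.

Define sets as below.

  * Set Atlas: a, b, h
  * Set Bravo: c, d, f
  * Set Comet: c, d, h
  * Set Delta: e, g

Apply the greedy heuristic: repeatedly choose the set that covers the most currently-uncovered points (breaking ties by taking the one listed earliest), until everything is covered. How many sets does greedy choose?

3

Greedy: pick Atlas (covers 3 new) → pick Bravo (covers 3 new) → pick Delta (covers 2 new). Total picks: 3.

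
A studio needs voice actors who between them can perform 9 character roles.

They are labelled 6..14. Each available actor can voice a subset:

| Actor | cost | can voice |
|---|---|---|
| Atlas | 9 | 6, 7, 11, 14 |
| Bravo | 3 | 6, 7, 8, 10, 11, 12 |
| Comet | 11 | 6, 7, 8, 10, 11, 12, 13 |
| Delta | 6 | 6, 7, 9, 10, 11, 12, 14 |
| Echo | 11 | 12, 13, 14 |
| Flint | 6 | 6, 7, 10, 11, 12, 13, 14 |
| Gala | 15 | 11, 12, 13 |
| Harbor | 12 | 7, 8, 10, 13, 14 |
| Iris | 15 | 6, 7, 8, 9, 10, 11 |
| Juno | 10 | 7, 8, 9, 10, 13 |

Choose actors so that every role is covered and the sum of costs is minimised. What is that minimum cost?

15

Bravo, Delta, Flint together cover every role (Bravo ∪ Delta ∪ Flint = {6, 7, 8, 9, 10, 11, 12, 13, 14}); total cost 3 + 6 + 6 = 15.
No covering selection has total cost below 15.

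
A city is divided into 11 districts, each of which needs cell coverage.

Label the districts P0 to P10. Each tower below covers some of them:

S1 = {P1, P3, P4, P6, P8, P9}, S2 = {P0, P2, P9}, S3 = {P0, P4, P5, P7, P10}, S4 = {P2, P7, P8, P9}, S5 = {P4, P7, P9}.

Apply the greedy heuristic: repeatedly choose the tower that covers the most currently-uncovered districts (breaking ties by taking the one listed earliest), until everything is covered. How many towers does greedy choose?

3

Greedy: pick S1 (covers 6 new) → pick S3 (covers 4 new) → pick S2 (covers 1 new). Total picks: 3.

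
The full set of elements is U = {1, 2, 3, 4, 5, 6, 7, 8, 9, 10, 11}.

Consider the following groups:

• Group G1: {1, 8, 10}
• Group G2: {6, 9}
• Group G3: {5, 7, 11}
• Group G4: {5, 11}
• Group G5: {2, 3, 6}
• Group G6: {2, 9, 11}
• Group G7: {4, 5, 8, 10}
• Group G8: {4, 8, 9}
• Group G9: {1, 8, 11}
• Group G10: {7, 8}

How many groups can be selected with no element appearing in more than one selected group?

3

G4, G5, G10 are pairwise disjoint (G4={5,11}; G5={2,3,6}; G10={7,8}).
Every remaining group overlaps one of these, and no 4 of the listed groups are pairwise disjoint, so 3 is the maximum.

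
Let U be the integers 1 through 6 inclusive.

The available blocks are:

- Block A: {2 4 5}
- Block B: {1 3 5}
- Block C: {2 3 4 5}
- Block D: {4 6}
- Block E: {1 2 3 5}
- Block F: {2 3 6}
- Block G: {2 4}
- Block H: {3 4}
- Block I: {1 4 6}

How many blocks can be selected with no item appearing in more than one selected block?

B, G are pairwise disjoint (B={1,3,5}; G={2,4}).
Every remaining block overlaps one of these, and no 3 of the listed blocks are pairwise disjoint, so 2 is the maximum.

2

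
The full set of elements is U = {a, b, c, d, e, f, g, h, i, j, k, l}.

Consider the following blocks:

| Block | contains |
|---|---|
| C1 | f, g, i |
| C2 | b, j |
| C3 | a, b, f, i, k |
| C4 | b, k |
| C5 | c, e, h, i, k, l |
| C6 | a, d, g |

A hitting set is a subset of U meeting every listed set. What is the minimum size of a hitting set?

3

The 3 elements {b, g, i} hit every block.
The blocks C2, C5, C6 are pairwise disjoint, so any hitting set needs a separate element for each — at least 3. Hence 3 is optimal.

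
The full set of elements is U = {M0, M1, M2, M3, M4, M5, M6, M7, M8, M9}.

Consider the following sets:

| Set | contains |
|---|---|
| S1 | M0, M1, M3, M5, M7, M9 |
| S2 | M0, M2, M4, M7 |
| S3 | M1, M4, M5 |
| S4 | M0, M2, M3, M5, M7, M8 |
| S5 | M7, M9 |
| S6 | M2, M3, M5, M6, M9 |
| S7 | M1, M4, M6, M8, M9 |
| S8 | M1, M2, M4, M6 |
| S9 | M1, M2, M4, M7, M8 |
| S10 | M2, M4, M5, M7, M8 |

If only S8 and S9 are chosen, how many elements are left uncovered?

Union of S8, S9 = {M1, M2, M4, M6, M7, M8}.
Not covered: M0, M3, M5, M9 — 4 elements.

4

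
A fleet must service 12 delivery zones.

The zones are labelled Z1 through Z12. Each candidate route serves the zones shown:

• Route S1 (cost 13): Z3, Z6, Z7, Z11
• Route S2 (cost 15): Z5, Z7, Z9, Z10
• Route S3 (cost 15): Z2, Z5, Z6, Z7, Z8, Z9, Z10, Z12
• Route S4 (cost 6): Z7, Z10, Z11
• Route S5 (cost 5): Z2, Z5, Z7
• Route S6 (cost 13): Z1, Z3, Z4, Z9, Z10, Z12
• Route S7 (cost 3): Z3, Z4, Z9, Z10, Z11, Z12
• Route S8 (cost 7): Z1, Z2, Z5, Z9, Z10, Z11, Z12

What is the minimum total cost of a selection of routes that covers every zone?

25

S3, S7, S8 together cover every zone (S3 ∪ S7 ∪ S8 = {Z1, Z2, Z3, Z4, Z5, Z6, Z7, Z8, Z9, Z10, Z11, Z12}); total cost 15 + 3 + 7 = 25.
The greedy pick S7, S5, S8, S3 costs 30; no covering selection beats 25.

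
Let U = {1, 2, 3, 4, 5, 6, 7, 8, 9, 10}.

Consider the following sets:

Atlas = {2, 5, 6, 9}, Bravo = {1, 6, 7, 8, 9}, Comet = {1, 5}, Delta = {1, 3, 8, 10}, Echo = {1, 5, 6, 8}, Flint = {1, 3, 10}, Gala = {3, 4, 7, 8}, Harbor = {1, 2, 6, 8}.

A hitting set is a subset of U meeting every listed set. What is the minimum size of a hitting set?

Take H = {1, 5, 7}. Each listed set contains at least one of these, so H is a hitting set of size 3.
No choice of 2 points meets every set, so 3 is the minimum.

3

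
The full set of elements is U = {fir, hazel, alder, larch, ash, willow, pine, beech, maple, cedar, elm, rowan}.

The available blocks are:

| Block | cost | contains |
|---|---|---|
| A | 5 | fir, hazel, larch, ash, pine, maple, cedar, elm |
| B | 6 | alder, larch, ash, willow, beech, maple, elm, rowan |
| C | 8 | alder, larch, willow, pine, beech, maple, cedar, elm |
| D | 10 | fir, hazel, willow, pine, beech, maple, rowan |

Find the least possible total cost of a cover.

11

A, B together cover every element (A ∪ B = {fir, hazel, alder, larch, ash, willow, pine, beech, maple, cedar, elm, rowan}); total cost 5 + 6 = 11.
No covering selection has total cost below 11.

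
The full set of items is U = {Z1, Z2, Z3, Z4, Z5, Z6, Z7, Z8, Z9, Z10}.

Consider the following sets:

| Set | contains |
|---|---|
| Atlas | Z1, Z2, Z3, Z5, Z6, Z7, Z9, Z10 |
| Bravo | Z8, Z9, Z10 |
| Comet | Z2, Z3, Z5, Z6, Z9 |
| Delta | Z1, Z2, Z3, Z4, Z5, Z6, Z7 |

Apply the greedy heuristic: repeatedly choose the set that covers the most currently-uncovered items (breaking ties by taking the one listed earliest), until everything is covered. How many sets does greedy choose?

3

Greedy: pick Atlas (covers 8 new) → pick Bravo (covers 1 new) → pick Delta (covers 1 new). Total picks: 3.
(The true minimum cover uses only 2 sets, so greedy is not optimal here.)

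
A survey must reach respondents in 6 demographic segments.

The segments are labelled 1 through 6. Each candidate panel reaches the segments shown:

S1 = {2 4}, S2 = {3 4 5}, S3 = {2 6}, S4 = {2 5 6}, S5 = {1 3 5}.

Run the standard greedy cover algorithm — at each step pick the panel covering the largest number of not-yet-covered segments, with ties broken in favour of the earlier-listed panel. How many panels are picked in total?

3

Greedy: pick S2 (covers 3 new) → pick S3 (covers 2 new) → pick S5 (covers 1 new). Total picks: 3.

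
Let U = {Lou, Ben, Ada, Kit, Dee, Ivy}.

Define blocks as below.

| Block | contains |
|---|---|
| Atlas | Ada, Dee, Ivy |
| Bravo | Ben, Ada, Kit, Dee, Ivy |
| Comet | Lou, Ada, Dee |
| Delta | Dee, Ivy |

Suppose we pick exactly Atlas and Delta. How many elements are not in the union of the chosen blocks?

3

Union of Atlas, Delta = {Ada, Dee, Ivy}.
Not covered: Lou, Ben, Kit — 3 elements.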